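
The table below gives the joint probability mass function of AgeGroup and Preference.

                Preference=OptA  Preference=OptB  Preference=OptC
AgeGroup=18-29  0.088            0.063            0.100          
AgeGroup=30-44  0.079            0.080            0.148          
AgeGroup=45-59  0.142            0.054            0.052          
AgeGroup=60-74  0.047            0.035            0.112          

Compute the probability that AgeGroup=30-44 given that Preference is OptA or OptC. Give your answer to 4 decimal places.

0.2956

P(Preference=OptA) = 0.088 + 0.079 + 0.142 + 0.047 = 0.356.
P(Preference=OptC) = 0.100 + 0.148 + 0.052 + 0.112 = 0.412.
P(Preference ∈ {OptA, OptC}) = 0.356 + 0.412 = 0.768; P(AgeGroup=30-44, Preference ∈ {OptA, OptC}) = 0.079 + 0.148 = 0.227.
P(AgeGroup=30-44 | Preference ∈ {OptA, OptC}) = 0.227/0.768 = 0.2956.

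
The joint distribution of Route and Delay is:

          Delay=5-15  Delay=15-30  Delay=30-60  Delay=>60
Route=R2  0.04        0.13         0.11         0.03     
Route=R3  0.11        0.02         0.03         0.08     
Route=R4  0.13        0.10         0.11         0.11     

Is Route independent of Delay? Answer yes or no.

P(Route=R2) = 0.31 and P(Delay=15-30) = 0.25, so their product is 0.0775, but P(Route=R2, Delay=15-30) = 0.13. Since these differ, Route and Delay are not independent.

no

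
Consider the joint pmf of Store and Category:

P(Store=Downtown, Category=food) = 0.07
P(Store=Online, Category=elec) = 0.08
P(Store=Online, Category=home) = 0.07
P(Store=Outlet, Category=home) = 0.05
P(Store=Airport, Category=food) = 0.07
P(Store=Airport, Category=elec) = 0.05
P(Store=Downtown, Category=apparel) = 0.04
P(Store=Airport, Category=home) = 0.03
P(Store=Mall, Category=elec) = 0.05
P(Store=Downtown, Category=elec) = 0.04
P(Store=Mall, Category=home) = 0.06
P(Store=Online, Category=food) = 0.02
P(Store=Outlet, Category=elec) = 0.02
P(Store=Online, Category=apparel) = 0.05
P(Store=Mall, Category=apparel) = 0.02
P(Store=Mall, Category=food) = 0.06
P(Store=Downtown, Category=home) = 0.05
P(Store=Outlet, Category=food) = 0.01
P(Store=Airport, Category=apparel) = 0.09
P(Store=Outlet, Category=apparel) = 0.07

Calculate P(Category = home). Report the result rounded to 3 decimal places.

0.260

P(Category=home) = 0.05 + 0.06 + 0.03 + 0.05 + 0.07 = 0.26.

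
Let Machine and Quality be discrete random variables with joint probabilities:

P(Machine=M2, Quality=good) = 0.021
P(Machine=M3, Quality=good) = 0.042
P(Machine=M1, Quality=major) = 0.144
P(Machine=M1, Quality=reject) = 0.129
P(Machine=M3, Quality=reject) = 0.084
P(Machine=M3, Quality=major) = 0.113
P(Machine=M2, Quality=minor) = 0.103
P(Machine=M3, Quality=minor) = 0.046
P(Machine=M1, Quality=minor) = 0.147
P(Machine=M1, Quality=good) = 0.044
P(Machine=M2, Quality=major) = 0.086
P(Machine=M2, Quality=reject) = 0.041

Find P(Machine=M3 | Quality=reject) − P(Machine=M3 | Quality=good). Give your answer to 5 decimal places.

-0.06181

P(Quality=reject) = 0.129 + 0.041 + 0.084 = 0.254; P(Machine=M3 | Quality=reject) = 0.084/0.254 = 0.330709.
P(Quality=good) = 0.044 + 0.021 + 0.042 = 0.107; P(Machine=M3 | Quality=good) = 0.042/0.107 = 0.392523.
Difference = -0.06181.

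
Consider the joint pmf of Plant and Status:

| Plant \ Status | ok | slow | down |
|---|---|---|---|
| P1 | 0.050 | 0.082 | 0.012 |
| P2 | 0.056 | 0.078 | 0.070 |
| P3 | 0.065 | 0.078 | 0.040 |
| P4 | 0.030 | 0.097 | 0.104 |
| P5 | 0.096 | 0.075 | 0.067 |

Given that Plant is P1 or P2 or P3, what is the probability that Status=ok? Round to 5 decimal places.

P(Plant=P1) = 0.050 + 0.082 + 0.012 = 0.144.
P(Plant=P2) = 0.056 + 0.078 + 0.070 = 0.204.
P(Plant=P3) = 0.065 + 0.078 + 0.040 = 0.183.
P(Plant ∈ {P1, P2, P3}) = 0.144 + 0.204 + 0.183 = 0.531; P(Status=ok, Plant ∈ {P1, P2, P3}) = 0.050 + 0.056 + 0.065 = 0.171.
P(Status=ok | Plant ∈ {P1, P2, P3}) = 0.171/0.531 = 0.32203.

0.32203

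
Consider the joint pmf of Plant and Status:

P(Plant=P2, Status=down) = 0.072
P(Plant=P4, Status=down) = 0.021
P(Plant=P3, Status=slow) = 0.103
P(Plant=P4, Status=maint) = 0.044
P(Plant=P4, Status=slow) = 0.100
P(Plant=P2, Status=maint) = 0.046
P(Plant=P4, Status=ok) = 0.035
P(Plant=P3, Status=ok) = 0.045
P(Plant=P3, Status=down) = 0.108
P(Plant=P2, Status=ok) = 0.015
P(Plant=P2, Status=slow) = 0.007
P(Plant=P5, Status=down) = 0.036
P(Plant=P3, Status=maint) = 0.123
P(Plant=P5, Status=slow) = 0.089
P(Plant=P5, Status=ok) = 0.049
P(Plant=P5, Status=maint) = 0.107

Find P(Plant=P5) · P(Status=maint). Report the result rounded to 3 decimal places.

0.090

P(Plant=P5) = 0.049 + 0.089 + 0.036 + 0.107 = 0.281.
P(Status=maint) = 0.046 + 0.123 + 0.044 + 0.107 = 0.320.
Product: 0.281 × 0.320 = 0.090.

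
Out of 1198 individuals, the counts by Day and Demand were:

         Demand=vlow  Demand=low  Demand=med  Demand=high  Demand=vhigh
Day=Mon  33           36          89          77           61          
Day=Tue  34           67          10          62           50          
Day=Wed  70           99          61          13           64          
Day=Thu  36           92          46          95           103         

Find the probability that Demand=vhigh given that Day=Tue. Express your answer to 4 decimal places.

Total with Day=Tue: 34 + 67 + 10 + 62 + 50 = 223.
P(Demand=vhigh | Day=Tue) = 50/223 = 0.2242.

0.2242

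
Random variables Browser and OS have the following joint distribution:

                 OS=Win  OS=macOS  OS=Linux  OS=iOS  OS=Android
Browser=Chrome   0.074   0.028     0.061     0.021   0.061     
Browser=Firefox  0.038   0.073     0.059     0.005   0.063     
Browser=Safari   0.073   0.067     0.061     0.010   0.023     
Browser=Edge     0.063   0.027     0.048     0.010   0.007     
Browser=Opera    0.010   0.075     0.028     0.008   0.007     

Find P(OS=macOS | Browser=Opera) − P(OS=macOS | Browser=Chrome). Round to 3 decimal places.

P(Browser=Opera) = 0.010 + 0.075 + 0.028 + 0.008 + 0.007 = 0.128; P(OS=macOS | Browser=Opera) = 0.075/0.128 = 0.5859.
P(Browser=Chrome) = 0.074 + 0.028 + 0.061 + 0.021 + 0.061 = 0.245; P(OS=macOS | Browser=Chrome) = 0.028/0.245 = 0.1143.
Difference = 0.472.

0.472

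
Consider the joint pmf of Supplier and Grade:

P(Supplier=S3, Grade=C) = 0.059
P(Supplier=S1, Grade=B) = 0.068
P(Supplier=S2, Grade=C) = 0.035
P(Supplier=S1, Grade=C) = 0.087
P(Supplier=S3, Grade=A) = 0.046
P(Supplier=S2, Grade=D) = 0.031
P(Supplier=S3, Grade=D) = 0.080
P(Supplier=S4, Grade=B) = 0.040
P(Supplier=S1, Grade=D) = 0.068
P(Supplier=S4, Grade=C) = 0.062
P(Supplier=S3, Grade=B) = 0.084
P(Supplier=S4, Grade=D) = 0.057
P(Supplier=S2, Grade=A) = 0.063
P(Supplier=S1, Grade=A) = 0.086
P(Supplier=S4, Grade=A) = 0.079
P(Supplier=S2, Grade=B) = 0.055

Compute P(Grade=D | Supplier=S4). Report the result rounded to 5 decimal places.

0.23950

P(Supplier=S4) = 0.079 + 0.040 + 0.062 + 0.057 = 0.238.
P(Grade=D | Supplier=S4) = 0.057/0.238 = 0.23950.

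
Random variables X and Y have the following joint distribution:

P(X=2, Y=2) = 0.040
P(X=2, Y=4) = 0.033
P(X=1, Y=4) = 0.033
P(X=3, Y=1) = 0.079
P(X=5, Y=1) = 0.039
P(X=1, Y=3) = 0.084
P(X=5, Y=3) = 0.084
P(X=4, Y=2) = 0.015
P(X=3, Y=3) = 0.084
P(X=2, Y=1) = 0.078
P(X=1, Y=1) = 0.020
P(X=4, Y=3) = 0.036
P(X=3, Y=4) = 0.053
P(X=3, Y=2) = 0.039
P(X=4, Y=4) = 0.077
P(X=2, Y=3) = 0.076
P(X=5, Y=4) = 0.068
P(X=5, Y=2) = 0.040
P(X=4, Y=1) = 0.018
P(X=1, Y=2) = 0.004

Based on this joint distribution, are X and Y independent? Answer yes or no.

P(X=4) = 0.146 and P(Y=4) = 0.264, so their product is 0.03854, but P(X=4, Y=4) = 0.077. Since these differ, X and Y are not independent.

no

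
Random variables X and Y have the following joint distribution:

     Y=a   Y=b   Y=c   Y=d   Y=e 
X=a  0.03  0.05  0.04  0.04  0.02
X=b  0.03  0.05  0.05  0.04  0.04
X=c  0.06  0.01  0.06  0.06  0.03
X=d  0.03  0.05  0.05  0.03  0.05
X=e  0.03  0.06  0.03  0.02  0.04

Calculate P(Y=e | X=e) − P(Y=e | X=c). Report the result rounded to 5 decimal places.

0.08586

P(X=e) = 0.03 + 0.06 + 0.03 + 0.02 + 0.04 = 0.18; P(Y=e | X=e) = 0.04/0.18 = 0.222222.
P(X=c) = 0.06 + 0.01 + 0.06 + 0.06 + 0.03 = 0.22; P(Y=e | X=c) = 0.03/0.22 = 0.136364.
Difference = 0.08586.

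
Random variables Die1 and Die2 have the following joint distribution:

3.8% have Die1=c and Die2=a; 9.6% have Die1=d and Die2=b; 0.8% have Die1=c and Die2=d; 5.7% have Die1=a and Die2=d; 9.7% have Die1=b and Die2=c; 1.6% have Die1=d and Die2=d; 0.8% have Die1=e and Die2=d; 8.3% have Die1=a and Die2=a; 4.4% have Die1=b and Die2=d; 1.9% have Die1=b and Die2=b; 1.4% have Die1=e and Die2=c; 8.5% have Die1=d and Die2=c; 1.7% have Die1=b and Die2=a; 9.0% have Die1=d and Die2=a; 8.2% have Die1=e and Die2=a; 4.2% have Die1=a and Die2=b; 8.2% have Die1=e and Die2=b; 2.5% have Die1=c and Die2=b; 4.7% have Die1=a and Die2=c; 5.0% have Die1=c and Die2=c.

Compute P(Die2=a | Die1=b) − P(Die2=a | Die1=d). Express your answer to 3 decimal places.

-0.218

P(Die1=b) = 0.017 + 0.019 + 0.097 + 0.044 = 0.177; P(Die2=a | Die1=b) = 0.017/0.177 = 0.0960.
P(Die1=d) = 0.090 + 0.096 + 0.085 + 0.016 = 0.287; P(Die2=a | Die1=d) = 0.090/0.287 = 0.3136.
Difference = -0.218.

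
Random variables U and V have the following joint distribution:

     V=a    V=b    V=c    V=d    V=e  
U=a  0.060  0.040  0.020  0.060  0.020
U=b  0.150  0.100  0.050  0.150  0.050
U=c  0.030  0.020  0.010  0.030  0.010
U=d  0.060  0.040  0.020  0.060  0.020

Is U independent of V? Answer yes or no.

Every cell satisfies P(U,V) = P(U)·P(V). For instance P(U=b) = 0.500, P(V=e) = 0.100, and 0.500×0.100 = 0.050 matches the joint entry. So U and V are independent.

yes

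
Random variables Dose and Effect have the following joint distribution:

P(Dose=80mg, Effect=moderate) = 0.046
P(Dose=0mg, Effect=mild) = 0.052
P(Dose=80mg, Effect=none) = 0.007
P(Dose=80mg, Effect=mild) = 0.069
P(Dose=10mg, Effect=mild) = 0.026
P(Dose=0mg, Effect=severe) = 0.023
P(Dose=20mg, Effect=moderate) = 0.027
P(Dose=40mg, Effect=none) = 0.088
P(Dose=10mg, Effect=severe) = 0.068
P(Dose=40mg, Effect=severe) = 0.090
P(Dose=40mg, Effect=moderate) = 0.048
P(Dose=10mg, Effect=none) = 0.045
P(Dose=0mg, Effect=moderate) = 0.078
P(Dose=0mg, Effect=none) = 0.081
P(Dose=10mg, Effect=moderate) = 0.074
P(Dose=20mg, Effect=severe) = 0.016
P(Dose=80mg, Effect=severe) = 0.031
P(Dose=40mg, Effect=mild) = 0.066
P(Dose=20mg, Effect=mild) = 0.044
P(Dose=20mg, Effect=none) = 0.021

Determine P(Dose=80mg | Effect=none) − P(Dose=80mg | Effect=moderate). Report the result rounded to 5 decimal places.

-0.13957

P(Effect=none) = 0.081 + 0.045 + 0.021 + 0.088 + 0.007 = 0.242; P(Dose=80mg | Effect=none) = 0.007/0.242 = 0.028926.
P(Effect=moderate) = 0.078 + 0.074 + 0.027 + 0.048 + 0.046 = 0.273; P(Dose=80mg | Effect=moderate) = 0.046/0.273 = 0.168498.
Difference = -0.13957.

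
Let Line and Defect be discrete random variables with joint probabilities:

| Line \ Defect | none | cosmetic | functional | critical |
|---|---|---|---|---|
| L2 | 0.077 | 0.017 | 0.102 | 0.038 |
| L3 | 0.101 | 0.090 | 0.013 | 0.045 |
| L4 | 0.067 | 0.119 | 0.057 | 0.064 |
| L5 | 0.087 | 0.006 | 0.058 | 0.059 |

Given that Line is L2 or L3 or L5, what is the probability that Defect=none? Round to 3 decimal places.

P(Line=L2) = 0.077 + 0.017 + 0.102 + 0.038 = 0.234.
P(Line=L3) = 0.101 + 0.090 + 0.013 + 0.045 = 0.249.
P(Line=L5) = 0.087 + 0.006 + 0.058 + 0.059 = 0.210.
P(Line ∈ {L2, L3, L5}) = 0.234 + 0.249 + 0.210 = 0.693; P(Defect=none, Line ∈ {L2, L3, L5}) = 0.077 + 0.101 + 0.087 = 0.265.
P(Defect=none | Line ∈ {L2, L3, L5}) = 0.265/0.693 = 0.382.

0.382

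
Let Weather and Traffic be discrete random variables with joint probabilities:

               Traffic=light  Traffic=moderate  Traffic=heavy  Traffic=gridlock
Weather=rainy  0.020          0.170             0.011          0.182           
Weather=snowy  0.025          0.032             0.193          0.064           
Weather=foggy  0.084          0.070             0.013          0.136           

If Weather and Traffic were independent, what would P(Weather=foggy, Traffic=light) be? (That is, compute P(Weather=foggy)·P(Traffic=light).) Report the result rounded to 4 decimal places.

P(Weather=foggy) = 0.084 + 0.070 + 0.013 + 0.136 = 0.303.
P(Traffic=light) = 0.020 + 0.025 + 0.084 = 0.129.
Product: 0.303 × 0.129 = 0.0391.

0.0391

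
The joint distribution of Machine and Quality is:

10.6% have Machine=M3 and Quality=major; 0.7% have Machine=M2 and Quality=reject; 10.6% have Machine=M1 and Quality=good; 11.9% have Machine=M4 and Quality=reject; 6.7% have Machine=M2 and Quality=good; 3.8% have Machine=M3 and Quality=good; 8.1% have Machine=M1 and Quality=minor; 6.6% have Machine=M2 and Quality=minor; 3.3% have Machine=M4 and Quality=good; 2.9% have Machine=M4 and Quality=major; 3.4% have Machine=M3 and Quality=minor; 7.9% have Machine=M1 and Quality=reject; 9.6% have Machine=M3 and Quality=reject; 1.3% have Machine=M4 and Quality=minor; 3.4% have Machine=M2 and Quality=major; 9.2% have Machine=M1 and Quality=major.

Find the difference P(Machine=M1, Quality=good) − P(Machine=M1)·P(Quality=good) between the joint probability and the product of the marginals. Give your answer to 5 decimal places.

P(Machine=M1) = 0.106 + 0.081 + 0.092 + 0.079 = 0.358.
P(Quality=good) = 0.106 + 0.067 + 0.038 + 0.033 = 0.244.
P(Machine=M1, Quality=good) − P(Machine=M1)P(Quality=good) = 0.106 − 0.358×0.244 = 0.01865.

0.01865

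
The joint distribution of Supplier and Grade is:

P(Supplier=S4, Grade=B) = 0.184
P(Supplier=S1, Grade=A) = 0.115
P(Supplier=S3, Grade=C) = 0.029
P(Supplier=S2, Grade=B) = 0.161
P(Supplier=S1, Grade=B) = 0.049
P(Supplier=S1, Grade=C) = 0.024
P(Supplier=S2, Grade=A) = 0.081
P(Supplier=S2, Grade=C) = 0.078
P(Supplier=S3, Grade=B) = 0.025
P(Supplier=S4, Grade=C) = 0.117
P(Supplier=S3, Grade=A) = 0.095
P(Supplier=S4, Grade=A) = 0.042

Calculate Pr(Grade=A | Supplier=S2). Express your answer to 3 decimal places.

0.253

P(Supplier=S2) = 0.081 + 0.161 + 0.078 = 0.320.
P(Grade=A | Supplier=S2) = 0.081/0.320 = 0.253.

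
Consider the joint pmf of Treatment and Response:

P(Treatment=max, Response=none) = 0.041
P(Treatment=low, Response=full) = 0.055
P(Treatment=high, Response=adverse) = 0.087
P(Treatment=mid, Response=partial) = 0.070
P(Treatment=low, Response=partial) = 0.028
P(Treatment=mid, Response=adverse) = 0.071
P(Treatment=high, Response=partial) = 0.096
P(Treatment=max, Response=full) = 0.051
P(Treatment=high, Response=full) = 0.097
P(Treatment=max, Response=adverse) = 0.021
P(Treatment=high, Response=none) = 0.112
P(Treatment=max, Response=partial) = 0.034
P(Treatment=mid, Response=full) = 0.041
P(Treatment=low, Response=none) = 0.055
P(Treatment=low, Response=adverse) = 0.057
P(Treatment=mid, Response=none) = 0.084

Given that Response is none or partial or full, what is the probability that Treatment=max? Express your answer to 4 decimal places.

P(Response=none) = 0.055 + 0.084 + 0.112 + 0.041 = 0.292.
P(Response=partial) = 0.028 + 0.070 + 0.096 + 0.034 = 0.228.
P(Response=full) = 0.055 + 0.041 + 0.097 + 0.051 = 0.244.
P(Response ∈ {none, partial, full}) = 0.292 + 0.228 + 0.244 = 0.764; P(Treatment=max, Response ∈ {none, partial, full}) = 0.041 + 0.034 + 0.051 = 0.126.
P(Treatment=max | Response ∈ {none, partial, full}) = 0.126/0.764 = 0.1649.

0.1649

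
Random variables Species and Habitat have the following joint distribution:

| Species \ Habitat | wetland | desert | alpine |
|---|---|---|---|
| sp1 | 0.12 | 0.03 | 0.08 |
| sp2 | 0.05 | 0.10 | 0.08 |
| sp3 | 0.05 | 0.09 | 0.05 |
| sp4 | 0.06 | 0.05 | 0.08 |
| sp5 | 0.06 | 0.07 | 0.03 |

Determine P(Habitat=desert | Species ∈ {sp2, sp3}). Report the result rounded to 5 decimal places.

P(Species=sp2) = 0.05 + 0.10 + 0.08 = 0.23.
P(Species=sp3) = 0.05 + 0.09 + 0.05 = 0.19.
P(Species ∈ {sp2, sp3}) = 0.23 + 0.19 = 0.42; P(Habitat=desert, Species ∈ {sp2, sp3}) = 0.10 + 0.09 = 0.19.
P(Habitat=desert | Species ∈ {sp2, sp3}) = 0.19/0.42 = 0.45238.

0.45238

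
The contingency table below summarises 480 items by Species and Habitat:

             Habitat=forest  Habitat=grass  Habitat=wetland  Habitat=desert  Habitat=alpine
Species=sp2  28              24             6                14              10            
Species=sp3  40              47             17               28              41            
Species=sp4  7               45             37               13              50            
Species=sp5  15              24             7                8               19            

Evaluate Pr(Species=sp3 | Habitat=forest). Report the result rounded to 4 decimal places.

0.4444

Total with Habitat=forest: 28 + 40 + 7 + 15 = 90.
P(Species=sp3 | Habitat=forest) = 40/90 = 0.4444.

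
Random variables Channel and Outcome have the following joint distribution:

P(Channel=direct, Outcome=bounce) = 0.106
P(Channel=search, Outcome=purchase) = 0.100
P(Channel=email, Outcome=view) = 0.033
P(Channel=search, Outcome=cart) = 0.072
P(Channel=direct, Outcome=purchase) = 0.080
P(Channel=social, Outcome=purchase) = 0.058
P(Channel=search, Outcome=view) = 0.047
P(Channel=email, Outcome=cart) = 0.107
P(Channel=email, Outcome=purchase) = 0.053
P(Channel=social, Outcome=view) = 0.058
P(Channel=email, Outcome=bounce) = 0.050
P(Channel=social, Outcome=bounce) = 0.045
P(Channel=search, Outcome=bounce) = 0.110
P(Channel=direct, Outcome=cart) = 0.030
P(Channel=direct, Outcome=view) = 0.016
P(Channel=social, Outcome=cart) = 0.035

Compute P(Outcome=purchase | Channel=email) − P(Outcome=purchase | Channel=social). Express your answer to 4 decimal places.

P(Channel=email) = 0.050 + 0.033 + 0.107 + 0.053 = 0.243; P(Outcome=purchase | Channel=email) = 0.053/0.243 = 0.21811.
P(Channel=social) = 0.045 + 0.058 + 0.035 + 0.058 = 0.196; P(Outcome=purchase | Channel=social) = 0.058/0.196 = 0.29592.
Difference = -0.0778.

-0.0778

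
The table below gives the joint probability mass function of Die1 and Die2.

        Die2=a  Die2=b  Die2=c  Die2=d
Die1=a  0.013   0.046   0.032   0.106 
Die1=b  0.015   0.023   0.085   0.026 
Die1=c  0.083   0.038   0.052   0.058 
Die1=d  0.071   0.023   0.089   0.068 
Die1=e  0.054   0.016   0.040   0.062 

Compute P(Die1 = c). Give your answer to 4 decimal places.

P(Die1=c) = 0.083 + 0.038 + 0.052 + 0.058 = 0.231.

0.2310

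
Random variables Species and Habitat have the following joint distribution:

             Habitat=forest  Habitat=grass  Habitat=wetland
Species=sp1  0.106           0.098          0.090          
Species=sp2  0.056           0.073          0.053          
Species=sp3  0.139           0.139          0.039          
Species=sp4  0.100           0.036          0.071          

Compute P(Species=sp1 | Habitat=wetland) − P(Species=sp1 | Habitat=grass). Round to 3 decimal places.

0.072

P(Habitat=wetland) = 0.090 + 0.053 + 0.039 + 0.071 = 0.253; P(Species=sp1 | Habitat=wetland) = 0.090/0.253 = 0.3557.
P(Habitat=grass) = 0.098 + 0.073 + 0.139 + 0.036 = 0.346; P(Species=sp1 | Habitat=grass) = 0.098/0.346 = 0.2832.
Difference = 0.072.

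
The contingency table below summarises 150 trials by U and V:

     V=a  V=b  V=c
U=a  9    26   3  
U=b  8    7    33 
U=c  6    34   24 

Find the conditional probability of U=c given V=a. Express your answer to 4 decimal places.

Total with V=a: 9 + 8 + 6 = 23.
P(U=c | V=a) = 6/23 = 0.2609.

0.2609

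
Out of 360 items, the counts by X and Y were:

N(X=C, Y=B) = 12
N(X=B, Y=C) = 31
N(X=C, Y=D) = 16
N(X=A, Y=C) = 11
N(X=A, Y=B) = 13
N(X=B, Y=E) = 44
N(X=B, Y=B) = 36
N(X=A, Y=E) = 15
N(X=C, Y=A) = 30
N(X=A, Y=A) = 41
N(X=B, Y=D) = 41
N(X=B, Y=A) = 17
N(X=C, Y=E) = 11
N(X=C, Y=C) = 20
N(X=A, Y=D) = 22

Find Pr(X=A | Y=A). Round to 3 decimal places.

0.466

Total with Y=A: 41 + 17 + 30 = 88.
P(X=A | Y=A) = 41/88 = 0.466.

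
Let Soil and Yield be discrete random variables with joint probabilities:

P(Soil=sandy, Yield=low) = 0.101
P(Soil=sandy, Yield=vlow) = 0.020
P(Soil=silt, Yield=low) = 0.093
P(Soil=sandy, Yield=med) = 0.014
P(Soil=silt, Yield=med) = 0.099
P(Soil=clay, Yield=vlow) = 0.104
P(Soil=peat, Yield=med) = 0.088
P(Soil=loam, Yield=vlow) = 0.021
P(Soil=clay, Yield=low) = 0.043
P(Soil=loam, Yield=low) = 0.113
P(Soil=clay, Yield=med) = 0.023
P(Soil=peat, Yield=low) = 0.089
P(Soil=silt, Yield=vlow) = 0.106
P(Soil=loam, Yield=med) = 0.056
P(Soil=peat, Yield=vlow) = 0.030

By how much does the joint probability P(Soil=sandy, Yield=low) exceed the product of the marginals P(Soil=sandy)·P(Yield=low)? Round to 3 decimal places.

0.042

P(Soil=sandy) = 0.020 + 0.101 + 0.014 = 0.135.
P(Yield=low) = 0.101 + 0.113 + 0.043 + 0.093 + 0.089 = 0.439.
P(Soil=sandy, Yield=low) − P(Soil=sandy)P(Yield=low) = 0.101 − 0.135×0.439 = 0.042.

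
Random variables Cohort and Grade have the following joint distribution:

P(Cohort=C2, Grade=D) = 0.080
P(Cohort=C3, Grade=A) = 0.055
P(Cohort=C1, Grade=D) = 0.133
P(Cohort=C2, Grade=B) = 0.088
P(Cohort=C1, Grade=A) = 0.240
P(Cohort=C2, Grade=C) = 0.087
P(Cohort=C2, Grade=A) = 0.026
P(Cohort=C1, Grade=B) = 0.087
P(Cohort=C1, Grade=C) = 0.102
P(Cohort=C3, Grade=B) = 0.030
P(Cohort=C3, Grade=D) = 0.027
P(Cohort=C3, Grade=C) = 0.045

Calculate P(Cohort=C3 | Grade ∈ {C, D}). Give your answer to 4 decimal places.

0.1519

P(Grade=C) = 0.102 + 0.087 + 0.045 = 0.234.
P(Grade=D) = 0.133 + 0.080 + 0.027 = 0.240.
P(Grade ∈ {C, D}) = 0.234 + 0.240 = 0.474; P(Cohort=C3, Grade ∈ {C, D}) = 0.045 + 0.027 = 0.072.
P(Cohort=C3 | Grade ∈ {C, D}) = 0.072/0.474 = 0.1519.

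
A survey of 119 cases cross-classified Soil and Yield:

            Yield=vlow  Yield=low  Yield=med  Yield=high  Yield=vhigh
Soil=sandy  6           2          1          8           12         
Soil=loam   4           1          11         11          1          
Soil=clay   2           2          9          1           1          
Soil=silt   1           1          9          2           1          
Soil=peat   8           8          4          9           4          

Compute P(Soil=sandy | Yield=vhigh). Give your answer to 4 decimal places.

Total with Yield=vhigh: 12 + 1 + 1 + 1 + 4 = 19.
P(Soil=sandy | Yield=vhigh) = 12/19 = 0.6316.

0.6316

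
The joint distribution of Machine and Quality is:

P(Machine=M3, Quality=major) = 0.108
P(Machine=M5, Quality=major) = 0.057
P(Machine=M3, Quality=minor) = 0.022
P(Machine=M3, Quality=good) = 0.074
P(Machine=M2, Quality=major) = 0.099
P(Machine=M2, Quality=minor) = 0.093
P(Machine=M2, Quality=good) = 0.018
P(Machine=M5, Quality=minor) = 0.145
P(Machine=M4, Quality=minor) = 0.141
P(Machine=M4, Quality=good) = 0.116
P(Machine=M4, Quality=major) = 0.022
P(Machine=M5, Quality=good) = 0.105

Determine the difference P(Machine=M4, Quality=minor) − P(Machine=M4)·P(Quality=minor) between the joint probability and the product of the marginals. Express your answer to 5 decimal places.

0.02912

P(Machine=M4) = 0.116 + 0.141 + 0.022 = 0.279.
P(Quality=minor) = 0.093 + 0.022 + 0.141 + 0.145 = 0.401.
P(Machine=M4, Quality=minor) − P(Machine=M4)P(Quality=minor) = 0.141 − 0.279×0.401 = 0.02912.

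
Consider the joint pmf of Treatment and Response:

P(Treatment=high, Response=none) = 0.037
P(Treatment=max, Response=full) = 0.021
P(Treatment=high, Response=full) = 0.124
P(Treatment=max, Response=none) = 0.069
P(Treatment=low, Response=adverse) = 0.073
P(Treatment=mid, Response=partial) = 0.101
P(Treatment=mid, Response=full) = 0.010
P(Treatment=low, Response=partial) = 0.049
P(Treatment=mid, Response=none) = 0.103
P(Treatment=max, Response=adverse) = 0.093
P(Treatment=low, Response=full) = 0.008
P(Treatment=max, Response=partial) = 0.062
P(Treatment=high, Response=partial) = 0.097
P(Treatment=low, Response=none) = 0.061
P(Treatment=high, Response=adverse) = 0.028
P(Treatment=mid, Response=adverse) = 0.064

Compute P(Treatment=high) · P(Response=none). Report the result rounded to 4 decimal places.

0.0772

P(Treatment=high) = 0.037 + 0.097 + 0.124 + 0.028 = 0.286.
P(Response=none) = 0.061 + 0.103 + 0.037 + 0.069 = 0.270.
Product: 0.286 × 0.270 = 0.0772.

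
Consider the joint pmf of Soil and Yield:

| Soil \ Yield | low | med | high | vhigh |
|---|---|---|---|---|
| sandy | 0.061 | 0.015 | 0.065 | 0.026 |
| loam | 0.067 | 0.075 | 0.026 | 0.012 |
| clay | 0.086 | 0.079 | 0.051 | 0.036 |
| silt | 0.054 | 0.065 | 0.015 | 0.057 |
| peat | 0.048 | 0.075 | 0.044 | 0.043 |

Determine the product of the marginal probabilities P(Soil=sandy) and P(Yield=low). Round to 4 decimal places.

P(Soil=sandy) = 0.061 + 0.015 + 0.065 + 0.026 = 0.167.
P(Yield=low) = 0.061 + 0.067 + 0.086 + 0.054 + 0.048 = 0.316.
Product: 0.167 × 0.316 = 0.0528.

0.0528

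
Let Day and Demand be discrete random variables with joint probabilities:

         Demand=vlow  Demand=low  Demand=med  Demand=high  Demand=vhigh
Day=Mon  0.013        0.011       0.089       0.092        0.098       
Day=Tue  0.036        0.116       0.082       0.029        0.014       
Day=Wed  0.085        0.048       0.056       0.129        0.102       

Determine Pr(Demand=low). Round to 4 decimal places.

0.1750

P(Demand=low) = 0.011 + 0.116 + 0.048 = 0.175.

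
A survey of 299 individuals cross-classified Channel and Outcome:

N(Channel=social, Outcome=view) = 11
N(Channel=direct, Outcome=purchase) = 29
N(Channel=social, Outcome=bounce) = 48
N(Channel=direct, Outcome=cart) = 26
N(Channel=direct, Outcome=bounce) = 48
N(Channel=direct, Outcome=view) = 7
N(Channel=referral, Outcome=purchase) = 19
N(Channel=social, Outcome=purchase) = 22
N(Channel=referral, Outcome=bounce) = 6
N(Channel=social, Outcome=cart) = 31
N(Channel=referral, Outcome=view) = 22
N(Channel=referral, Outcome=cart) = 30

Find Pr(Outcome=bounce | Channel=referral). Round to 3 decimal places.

0.078

Total with Channel=referral: 6 + 22 + 30 + 19 = 77.
P(Outcome=bounce | Channel=referral) = 6/77 = 0.078.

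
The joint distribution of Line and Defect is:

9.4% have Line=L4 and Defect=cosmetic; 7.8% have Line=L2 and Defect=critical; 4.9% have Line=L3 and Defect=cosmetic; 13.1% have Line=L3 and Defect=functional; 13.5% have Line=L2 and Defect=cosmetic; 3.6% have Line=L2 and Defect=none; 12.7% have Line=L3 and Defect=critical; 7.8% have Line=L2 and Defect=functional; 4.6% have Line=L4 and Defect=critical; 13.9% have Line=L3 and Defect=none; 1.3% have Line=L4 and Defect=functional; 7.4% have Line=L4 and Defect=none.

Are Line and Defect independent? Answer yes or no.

no

P(Line=L3) = 0.446 and P(Defect=cosmetic) = 0.278, so their product is 0.12399, but P(Line=L3, Defect=cosmetic) = 0.049. Since these differ, Line and Defect are not independent.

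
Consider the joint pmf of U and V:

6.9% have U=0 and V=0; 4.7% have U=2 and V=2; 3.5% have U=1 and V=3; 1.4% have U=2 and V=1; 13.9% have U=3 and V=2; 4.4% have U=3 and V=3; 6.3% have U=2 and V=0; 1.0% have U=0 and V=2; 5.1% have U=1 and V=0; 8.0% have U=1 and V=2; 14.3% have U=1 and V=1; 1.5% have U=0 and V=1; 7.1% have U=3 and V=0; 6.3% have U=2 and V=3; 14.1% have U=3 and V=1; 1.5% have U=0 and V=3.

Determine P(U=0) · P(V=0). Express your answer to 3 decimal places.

P(U=0) = 0.069 + 0.015 + 0.010 + 0.015 = 0.109.
P(V=0) = 0.069 + 0.051 + 0.063 + 0.071 = 0.254.
Product: 0.109 × 0.254 = 0.028.

0.028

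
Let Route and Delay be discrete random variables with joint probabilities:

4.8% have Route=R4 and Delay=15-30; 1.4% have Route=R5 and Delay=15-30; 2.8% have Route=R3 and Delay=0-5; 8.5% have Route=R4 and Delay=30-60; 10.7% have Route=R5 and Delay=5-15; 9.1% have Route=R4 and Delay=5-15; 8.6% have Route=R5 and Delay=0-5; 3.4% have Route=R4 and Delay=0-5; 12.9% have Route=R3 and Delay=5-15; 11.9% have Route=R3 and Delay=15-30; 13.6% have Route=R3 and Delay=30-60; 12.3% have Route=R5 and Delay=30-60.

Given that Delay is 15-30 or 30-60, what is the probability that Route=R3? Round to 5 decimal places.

P(Delay=15-30) = 0.119 + 0.048 + 0.014 = 0.181.
P(Delay=30-60) = 0.136 + 0.085 + 0.123 = 0.344.
P(Delay ∈ {15-30, 30-60}) = 0.181 + 0.344 = 0.525; P(Route=R3, Delay ∈ {15-30, 30-60}) = 0.119 + 0.136 = 0.255.
P(Route=R3 | Delay ∈ {15-30, 30-60}) = 0.255/0.525 = 0.48571.

0.48571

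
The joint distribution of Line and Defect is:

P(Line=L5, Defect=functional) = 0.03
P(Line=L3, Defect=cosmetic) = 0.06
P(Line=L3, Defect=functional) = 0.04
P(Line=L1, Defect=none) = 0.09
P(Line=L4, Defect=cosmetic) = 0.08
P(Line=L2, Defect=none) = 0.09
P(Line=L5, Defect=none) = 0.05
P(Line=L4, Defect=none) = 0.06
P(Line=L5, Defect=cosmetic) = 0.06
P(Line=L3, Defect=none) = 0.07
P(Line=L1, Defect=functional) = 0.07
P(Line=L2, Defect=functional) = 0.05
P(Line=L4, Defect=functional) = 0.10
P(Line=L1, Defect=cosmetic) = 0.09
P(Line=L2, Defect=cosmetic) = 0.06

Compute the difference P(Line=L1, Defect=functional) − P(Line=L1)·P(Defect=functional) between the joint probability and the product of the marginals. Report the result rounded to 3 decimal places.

-0.003

P(Line=L1) = 0.09 + 0.09 + 0.07 = 0.25.
P(Defect=functional) = 0.07 + 0.05 + 0.04 + 0.10 + 0.03 = 0.29.
P(Line=L1, Defect=functional) − P(Line=L1)P(Defect=functional) = 0.07 − 0.25×0.29 = -0.003.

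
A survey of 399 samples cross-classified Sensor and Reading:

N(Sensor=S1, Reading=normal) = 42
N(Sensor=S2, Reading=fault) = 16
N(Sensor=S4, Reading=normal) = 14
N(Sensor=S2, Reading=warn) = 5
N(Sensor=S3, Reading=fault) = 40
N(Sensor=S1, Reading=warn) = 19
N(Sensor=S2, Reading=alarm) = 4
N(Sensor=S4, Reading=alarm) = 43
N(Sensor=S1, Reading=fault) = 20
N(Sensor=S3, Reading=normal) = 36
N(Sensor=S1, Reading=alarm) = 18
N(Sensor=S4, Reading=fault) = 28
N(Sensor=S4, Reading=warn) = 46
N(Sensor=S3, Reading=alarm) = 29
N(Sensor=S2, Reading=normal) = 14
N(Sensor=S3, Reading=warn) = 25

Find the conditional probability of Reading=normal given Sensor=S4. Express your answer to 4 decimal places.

0.1069

Total with Sensor=S4: 14 + 46 + 43 + 28 = 131.
P(Reading=normal | Sensor=S4) = 14/131 = 0.1069.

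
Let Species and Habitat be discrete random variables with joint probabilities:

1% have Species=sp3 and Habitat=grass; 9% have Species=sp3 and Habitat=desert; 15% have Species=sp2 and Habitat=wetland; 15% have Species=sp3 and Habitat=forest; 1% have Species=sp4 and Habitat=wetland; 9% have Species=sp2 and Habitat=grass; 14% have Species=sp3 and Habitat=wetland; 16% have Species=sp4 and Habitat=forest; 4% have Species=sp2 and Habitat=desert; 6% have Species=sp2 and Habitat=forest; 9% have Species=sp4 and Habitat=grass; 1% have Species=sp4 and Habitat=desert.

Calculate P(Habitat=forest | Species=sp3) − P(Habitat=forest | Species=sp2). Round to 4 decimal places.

P(Species=sp3) = 0.15 + 0.01 + 0.14 + 0.09 = 0.39; P(Habitat=forest | Species=sp3) = 0.15/0.39 = 0.38462.
P(Species=sp2) = 0.06 + 0.09 + 0.15 + 0.04 = 0.34; P(Habitat=forest | Species=sp2) = 0.06/0.34 = 0.17647.
Difference = 0.2081.

0.2081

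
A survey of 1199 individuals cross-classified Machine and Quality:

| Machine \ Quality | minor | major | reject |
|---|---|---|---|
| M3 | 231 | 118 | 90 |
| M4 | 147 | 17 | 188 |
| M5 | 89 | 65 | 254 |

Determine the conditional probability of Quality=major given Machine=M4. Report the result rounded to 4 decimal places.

Total with Machine=M4: 147 + 17 + 188 = 352.
P(Quality=major | Machine=M4) = 17/352 = 0.0483.

0.0483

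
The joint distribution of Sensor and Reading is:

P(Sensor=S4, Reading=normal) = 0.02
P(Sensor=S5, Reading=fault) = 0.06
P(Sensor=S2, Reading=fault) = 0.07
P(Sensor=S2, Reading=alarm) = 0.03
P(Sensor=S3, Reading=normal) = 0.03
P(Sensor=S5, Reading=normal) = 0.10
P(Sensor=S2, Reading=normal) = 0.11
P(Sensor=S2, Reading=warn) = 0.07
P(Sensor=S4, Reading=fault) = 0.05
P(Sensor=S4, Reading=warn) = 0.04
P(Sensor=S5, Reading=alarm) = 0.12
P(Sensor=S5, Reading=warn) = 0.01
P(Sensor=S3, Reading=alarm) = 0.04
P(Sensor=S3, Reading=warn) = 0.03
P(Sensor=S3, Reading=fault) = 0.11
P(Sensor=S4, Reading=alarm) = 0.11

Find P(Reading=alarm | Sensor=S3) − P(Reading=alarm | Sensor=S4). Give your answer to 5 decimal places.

-0.30952

P(Sensor=S3) = 0.03 + 0.03 + 0.04 + 0.11 = 0.21; P(Reading=alarm | Sensor=S3) = 0.04/0.21 = 0.190476.
P(Sensor=S4) = 0.02 + 0.04 + 0.11 + 0.05 = 0.22; P(Reading=alarm | Sensor=S4) = 0.11/0.22 = 0.500000.
Difference = -0.30952.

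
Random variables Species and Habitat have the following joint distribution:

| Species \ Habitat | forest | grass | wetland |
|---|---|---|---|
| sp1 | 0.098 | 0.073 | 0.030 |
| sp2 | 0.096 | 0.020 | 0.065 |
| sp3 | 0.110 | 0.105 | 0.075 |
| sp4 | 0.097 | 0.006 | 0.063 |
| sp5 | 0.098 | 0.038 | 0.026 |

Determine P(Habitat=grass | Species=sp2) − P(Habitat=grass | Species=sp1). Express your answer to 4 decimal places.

-0.2527

P(Species=sp2) = 0.096 + 0.020 + 0.065 = 0.181; P(Habitat=grass | Species=sp2) = 0.020/0.181 = 0.11050.
P(Species=sp1) = 0.098 + 0.073 + 0.030 = 0.201; P(Habitat=grass | Species=sp1) = 0.073/0.201 = 0.36318.
Difference = -0.2527.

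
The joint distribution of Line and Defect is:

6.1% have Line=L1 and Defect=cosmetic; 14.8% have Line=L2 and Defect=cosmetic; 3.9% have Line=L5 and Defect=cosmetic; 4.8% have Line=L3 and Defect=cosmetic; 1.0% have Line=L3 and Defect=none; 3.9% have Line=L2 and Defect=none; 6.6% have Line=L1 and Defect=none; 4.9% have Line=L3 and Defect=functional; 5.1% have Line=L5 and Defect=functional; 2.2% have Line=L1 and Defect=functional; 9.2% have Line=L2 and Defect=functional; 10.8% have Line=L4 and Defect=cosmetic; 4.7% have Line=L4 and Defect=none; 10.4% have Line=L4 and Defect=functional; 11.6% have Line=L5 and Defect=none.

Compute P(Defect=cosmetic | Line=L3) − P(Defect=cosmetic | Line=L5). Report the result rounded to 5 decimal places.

P(Line=L3) = 0.010 + 0.048 + 0.049 = 0.107; P(Defect=cosmetic | Line=L3) = 0.048/0.107 = 0.448598.
P(Line=L5) = 0.116 + 0.039 + 0.051 = 0.206; P(Defect=cosmetic | Line=L5) = 0.039/0.206 = 0.189320.
Difference = 0.25928.

0.25928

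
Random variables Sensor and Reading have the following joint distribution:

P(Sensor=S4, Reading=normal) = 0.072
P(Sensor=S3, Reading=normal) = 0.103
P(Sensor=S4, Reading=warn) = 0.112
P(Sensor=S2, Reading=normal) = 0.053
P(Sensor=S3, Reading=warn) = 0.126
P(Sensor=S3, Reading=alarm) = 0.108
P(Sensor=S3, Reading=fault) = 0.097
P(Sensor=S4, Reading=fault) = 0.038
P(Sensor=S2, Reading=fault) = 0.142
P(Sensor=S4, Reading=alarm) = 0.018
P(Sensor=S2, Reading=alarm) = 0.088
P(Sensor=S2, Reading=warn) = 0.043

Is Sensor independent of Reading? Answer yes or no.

no

P(Sensor=S2) = 0.326 and P(Reading=fault) = 0.277, so their product is 0.09030, but P(Sensor=S2, Reading=fault) = 0.142. Since these differ, Sensor and Reading are not independent.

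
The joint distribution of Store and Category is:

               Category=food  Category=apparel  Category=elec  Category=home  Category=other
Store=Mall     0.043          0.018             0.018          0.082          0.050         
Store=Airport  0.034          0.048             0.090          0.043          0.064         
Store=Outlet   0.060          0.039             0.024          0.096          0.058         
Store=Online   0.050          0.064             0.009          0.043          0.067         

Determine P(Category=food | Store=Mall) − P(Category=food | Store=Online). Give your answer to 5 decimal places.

-0.01080

P(Store=Mall) = 0.043 + 0.018 + 0.018 + 0.082 + 0.050 = 0.211; P(Category=food | Store=Mall) = 0.043/0.211 = 0.203791.
P(Store=Online) = 0.050 + 0.064 + 0.009 + 0.043 + 0.067 = 0.233; P(Category=food | Store=Online) = 0.050/0.233 = 0.214592.
Difference = -0.01080.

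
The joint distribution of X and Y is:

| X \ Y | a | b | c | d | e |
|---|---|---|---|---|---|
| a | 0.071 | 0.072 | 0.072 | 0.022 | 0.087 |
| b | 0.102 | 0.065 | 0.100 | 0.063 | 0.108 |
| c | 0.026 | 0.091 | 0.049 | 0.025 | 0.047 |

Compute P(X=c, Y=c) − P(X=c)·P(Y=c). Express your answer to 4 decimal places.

P(X=c) = 0.026 + 0.091 + 0.049 + 0.025 + 0.047 = 0.238.
P(Y=c) = 0.072 + 0.100 + 0.049 = 0.221.
P(X=c, Y=c) − P(X=c)P(Y=c) = 0.049 − 0.238×0.221 = -0.0036.

-0.0036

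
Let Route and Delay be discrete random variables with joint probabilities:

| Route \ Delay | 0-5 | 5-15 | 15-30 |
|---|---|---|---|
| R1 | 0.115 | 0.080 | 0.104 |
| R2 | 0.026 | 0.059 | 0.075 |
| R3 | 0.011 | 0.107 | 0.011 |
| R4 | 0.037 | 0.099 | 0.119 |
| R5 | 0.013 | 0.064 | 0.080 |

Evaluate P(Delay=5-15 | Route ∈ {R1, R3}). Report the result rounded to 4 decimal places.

0.4369

P(Route=R1) = 0.115 + 0.080 + 0.104 = 0.299.
P(Route=R3) = 0.011 + 0.107 + 0.011 = 0.129.
P(Route ∈ {R1, R3}) = 0.299 + 0.129 = 0.428; P(Delay=5-15, Route ∈ {R1, R3}) = 0.080 + 0.107 = 0.187.
P(Delay=5-15 | Route ∈ {R1, R3}) = 0.187/0.428 = 0.4369.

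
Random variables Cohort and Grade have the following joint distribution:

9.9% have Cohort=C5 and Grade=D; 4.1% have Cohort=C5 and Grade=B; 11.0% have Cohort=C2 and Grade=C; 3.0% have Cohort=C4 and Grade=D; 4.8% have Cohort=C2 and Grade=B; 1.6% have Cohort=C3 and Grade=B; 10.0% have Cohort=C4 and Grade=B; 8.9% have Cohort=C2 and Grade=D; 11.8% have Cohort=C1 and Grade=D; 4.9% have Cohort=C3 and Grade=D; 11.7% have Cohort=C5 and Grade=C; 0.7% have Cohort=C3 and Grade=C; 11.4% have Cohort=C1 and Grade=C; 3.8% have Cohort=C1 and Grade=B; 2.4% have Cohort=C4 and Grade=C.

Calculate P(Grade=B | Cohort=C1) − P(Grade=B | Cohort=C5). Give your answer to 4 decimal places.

-0.0188

P(Cohort=C1) = 0.038 + 0.114 + 0.118 = 0.270; P(Grade=B | Cohort=C1) = 0.038/0.270 = 0.14074.
P(Cohort=C5) = 0.041 + 0.117 + 0.099 = 0.257; P(Grade=B | Cohort=C5) = 0.041/0.257 = 0.15953.
Difference = -0.0188.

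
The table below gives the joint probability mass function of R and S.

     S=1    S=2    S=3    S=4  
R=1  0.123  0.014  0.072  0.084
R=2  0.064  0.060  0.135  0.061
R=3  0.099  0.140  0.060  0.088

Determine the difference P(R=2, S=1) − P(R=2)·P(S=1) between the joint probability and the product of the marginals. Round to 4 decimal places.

P(R=2) = 0.064 + 0.060 + 0.135 + 0.061 = 0.320.
P(S=1) = 0.123 + 0.064 + 0.099 = 0.286.
P(R=2, S=1) − P(R=2)P(S=1) = 0.064 − 0.320×0.286 = -0.0275.

-0.0275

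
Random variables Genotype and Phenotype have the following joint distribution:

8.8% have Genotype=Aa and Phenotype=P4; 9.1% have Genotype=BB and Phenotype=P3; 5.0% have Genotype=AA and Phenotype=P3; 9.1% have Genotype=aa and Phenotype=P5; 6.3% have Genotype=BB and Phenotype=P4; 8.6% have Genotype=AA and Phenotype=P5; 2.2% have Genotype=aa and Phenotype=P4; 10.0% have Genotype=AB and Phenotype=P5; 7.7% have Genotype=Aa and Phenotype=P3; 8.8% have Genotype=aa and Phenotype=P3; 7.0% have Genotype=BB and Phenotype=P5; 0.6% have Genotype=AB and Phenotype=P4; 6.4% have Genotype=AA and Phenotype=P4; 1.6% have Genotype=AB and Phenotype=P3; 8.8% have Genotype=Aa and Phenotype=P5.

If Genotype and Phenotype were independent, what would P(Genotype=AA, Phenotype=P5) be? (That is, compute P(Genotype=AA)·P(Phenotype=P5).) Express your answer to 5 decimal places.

0.08700

P(Genotype=AA) = 0.050 + 0.064 + 0.086 = 0.200.
P(Phenotype=P5) = 0.086 + 0.088 + 0.091 + 0.100 + 0.070 = 0.435.
Product: 0.200 × 0.435 = 0.08700.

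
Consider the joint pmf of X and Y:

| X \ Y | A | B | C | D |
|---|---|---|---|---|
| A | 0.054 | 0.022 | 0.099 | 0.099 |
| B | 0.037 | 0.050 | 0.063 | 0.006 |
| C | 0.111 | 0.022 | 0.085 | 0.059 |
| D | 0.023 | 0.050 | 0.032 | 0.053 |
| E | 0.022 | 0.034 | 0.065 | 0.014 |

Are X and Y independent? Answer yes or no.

P(X=C) = 0.277 and P(Y=A) = 0.247, so their product is 0.06842, but P(X=C, Y=A) = 0.111. Since these differ, X and Y are not independent.

no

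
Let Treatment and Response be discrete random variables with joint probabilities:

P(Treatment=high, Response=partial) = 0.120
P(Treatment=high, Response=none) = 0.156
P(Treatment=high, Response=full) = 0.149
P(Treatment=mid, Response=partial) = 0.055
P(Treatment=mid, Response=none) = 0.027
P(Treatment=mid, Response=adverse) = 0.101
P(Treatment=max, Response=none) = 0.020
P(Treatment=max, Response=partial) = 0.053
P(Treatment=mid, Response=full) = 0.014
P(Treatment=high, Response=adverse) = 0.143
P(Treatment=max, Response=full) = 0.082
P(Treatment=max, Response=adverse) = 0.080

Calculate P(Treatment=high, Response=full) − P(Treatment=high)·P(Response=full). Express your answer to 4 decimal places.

P(Treatment=high) = 0.156 + 0.120 + 0.149 + 0.143 = 0.568.
P(Response=full) = 0.014 + 0.149 + 0.082 = 0.245.
P(Treatment=high, Response=full) − P(Treatment=high)P(Response=full) = 0.149 − 0.568×0.245 = 0.0098.

0.0098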